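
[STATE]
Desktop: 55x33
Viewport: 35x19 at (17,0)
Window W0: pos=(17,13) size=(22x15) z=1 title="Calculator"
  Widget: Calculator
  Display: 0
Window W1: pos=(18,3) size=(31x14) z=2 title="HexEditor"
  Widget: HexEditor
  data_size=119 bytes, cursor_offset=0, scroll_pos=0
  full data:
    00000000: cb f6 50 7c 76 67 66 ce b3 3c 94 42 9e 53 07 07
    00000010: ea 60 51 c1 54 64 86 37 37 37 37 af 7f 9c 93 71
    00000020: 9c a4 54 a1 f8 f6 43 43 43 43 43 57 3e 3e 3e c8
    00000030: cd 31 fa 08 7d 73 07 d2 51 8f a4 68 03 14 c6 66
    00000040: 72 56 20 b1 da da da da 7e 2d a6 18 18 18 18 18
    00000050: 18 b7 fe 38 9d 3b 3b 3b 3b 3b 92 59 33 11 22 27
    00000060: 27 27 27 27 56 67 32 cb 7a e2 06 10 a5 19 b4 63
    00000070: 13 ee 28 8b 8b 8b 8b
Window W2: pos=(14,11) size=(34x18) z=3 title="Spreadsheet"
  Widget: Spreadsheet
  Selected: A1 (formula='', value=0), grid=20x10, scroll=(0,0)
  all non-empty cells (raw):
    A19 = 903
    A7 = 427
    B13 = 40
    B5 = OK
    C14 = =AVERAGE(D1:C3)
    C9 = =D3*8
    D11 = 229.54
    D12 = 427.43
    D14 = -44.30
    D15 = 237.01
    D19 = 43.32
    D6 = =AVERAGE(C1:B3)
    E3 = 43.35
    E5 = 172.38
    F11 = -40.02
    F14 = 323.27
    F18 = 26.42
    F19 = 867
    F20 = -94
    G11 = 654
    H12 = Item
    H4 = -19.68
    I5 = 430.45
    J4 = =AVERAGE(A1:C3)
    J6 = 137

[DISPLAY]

                                   
                                   
                                   
 ┏━━━━━━━━━━━━━━━━━━━━━━━━━━━━━┓   
 ┃ HexEditor                   ┃   
 ┠─────────────────────────────┨   
 ┃00000000  CB f6 50 7c 76 67 6┃   
 ┃00000010  ea 60 51 c1 54 64 8┃   
 ┃00000020  9c a4 54 a1 f8 f6 4┃   
 ┃00000030  cd 31 fa 08 7d 73 0┃   
 ┃00000040  72 56 20 b1 da da d┃   
━━━━━━━━━━━━━━━━━━━━━━━━━━━━━━┓┃   
preadsheet                    ┃┃   
──────────────────────────────┨┃   
:                             ┃┃   
     A       B       C       D┃┃   
------------------------------┃┛   
1      [0]       0       0    ┃    
2        0       0       0    ┃    


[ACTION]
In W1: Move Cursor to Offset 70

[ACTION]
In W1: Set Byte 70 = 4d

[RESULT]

                                   
                                   
                                   
 ┏━━━━━━━━━━━━━━━━━━━━━━━━━━━━━┓   
 ┃ HexEditor                   ┃   
 ┠─────────────────────────────┨   
 ┃00000000  cb f6 50 7c 76 67 6┃   
 ┃00000010  ea 60 51 c1 54 64 8┃   
 ┃00000020  9c a4 54 a1 f8 f6 4┃   
 ┃00000030  cd 31 fa 08 7d 73 0┃   
 ┃00000040  72 56 20 b1 da da 4┃   
━━━━━━━━━━━━━━━━━━━━━━━━━━━━━━┓┃   
preadsheet                    ┃┃   
──────────────────────────────┨┃   
:                             ┃┃   
     A       B       C       D┃┃   
------------------------------┃┛   
1      [0]       0       0    ┃    
2        0       0       0    ┃    


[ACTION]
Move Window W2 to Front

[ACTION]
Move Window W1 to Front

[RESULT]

                                   
                                   
                                   
 ┏━━━━━━━━━━━━━━━━━━━━━━━━━━━━━┓   
 ┃ HexEditor                   ┃   
 ┠─────────────────────────────┨   
 ┃00000000  cb f6 50 7c 76 67 6┃   
 ┃00000010  ea 60 51 c1 54 64 8┃   
 ┃00000020  9c a4 54 a1 f8 f6 4┃   
 ┃00000030  cd 31 fa 08 7d 73 0┃   
 ┃00000040  72 56 20 b1 da da 4┃   
━┃00000050  18 b7 fe 38 9d 3b 3┃   
p┃00000060  27 27 27 27 56 67 3┃   
─┃00000070  13 ee 28 8b 8b 8b 8┃   
:┃                             ┃   
 ┃                             ┃   
-┗━━━━━━━━━━━━━━━━━━━━━━━━━━━━━┛   
1      [0]       0       0    ┃    
2        0       0       0    ┃    


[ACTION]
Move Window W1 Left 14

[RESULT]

                                   
                                   
                                   
━━━━━━━━━━━━━━━━━┓                 
                 ┃                 
─────────────────┨                 
 f6 50 7c 76 67 6┃                 
 60 51 c1 54 64 8┃                 
 a4 54 a1 f8 f6 4┃                 
 31 fa 08 7d 73 0┃                 
 56 20 b1 da da 4┃                 
 b7 fe 38 9d 3b 3┃━━━━━━━━━━━━┓    
 27 27 27 56 67 3┃            ┃    
 ee 28 8b 8b 8b 8┃────────────┨    
                 ┃            ┃    
                 ┃   C       D┃    
━━━━━━━━━━━━━━━━━┛------------┃    
1      [0]       0       0    ┃    
2        0       0       0    ┃    


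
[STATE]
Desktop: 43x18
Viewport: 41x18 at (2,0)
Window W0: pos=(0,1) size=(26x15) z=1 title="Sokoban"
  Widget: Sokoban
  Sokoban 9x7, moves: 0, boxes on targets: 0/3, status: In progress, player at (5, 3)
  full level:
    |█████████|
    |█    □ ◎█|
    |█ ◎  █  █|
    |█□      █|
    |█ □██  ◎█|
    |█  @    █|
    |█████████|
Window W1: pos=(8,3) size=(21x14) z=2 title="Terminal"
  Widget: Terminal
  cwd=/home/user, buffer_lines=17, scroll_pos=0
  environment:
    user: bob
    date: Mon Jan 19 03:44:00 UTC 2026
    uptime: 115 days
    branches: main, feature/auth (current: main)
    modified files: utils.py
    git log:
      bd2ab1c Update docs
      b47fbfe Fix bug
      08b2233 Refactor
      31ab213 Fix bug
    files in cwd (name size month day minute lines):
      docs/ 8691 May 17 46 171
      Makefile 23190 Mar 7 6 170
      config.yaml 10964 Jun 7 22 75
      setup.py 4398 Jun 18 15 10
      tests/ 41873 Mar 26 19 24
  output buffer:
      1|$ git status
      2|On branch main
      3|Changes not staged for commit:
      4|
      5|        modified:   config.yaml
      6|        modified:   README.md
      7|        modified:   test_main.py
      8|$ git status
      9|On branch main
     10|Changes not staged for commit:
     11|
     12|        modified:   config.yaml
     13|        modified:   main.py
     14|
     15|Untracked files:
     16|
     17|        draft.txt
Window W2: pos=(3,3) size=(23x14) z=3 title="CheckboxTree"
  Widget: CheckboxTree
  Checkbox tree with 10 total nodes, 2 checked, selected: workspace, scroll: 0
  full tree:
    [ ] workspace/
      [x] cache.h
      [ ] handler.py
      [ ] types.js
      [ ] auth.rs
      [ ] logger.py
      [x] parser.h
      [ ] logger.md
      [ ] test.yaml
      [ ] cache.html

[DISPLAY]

                                         
━━━━━━━━━━━━━━━━━━━━━━━┓                 
Sokoban                ┃                 
─┏━━━━━━━━━━━━━━━━━━━━━┓━━┓              
█┃ CheckboxTree        ┃  ┃              
 ┠─────────────────────┨──┨              
 ┃>[-] workspace/      ┃  ┃              
□┃   [x] cache.h       ┃  ┃              
 ┃   [ ] handler.py    ┃d ┃              
 ┃   [ ] types.js      ┃  ┃              
█┃   [ ] auth.rs       ┃  ┃              
o┃   [ ] logger.py     ┃  ┃              
 ┃   [x] parser.h      ┃  ┃              
 ┃   [ ] logger.md     ┃  ┃              
 ┃   [ ] test.yaml     ┃  ┃              
━┃   [ ] cache.html    ┃d ┃              
 ┗━━━━━━━━━━━━━━━━━━━━━┛━━┛              
                                         


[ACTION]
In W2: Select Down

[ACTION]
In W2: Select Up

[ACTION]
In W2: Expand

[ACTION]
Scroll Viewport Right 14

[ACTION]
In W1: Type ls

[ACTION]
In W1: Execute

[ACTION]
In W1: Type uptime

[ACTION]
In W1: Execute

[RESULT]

                                         
━━━━━━━━━━━━━━━━━━━━━━━┓                 
Sokoban                ┃                 
─┏━━━━━━━━━━━━━━━━━━━━━┓━━┓              
█┃ CheckboxTree        ┃  ┃              
 ┠─────────────────────┨──┨              
 ┃>[-] workspace/      ┃  ┃              
□┃   [x] cache.h       ┃  ┃              
 ┃   [ ] handler.py    ┃  ┃              
 ┃   [ ] types.js      ┃  ┃              
█┃   [ ] auth.rs       ┃  ┃              
o┃   [ ] logger.py     ┃  ┃              
 ┃   [x] parser.h      ┃co┃              
 ┃   [ ] logger.md     ┃  ┃              
 ┃   [ ] test.yaml     ┃ys┃              
━┃   [ ] cache.html    ┃  ┃              
 ┗━━━━━━━━━━━━━━━━━━━━━┛━━┛              
                                         


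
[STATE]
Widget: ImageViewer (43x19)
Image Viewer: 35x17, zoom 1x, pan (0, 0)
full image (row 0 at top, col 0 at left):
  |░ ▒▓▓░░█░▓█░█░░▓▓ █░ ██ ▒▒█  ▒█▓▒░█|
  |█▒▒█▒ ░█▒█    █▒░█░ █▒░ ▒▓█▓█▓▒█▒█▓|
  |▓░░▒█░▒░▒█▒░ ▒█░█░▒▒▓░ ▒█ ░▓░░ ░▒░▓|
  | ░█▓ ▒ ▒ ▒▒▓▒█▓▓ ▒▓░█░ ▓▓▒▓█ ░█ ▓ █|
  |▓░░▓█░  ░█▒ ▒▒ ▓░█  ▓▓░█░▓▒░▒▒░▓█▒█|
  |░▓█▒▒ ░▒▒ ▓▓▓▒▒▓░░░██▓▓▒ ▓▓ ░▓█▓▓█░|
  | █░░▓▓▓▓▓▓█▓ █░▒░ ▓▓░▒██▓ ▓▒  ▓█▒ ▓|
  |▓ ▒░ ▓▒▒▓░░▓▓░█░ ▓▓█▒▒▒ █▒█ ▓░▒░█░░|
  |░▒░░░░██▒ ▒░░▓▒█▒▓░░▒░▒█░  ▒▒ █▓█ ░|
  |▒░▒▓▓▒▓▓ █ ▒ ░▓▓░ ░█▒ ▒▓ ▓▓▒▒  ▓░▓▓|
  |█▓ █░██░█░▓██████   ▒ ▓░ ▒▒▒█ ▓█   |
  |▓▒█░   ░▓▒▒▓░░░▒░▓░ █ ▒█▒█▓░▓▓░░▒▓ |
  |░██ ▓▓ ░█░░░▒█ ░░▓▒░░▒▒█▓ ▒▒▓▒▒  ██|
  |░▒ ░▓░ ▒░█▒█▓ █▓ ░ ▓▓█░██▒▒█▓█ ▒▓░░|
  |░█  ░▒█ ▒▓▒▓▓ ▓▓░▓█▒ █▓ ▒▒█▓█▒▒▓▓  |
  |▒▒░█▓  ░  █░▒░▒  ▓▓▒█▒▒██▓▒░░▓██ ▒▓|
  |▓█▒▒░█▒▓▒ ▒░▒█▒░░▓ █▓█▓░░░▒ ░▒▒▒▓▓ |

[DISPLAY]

░ ▒▓▓░░█░▓█░█░░▓▓ █░ ██ ▒▒█  ▒█▓▒░█        
█▒▒█▒ ░█▒█    █▒░█░ █▒░ ▒▓█▓█▓▒█▒█▓        
▓░░▒█░▒░▒█▒░ ▒█░█░▒▒▓░ ▒█ ░▓░░ ░▒░▓        
 ░█▓ ▒ ▒ ▒▒▓▒█▓▓ ▒▓░█░ ▓▓▒▓█ ░█ ▓ █        
▓░░▓█░  ░█▒ ▒▒ ▓░█  ▓▓░█░▓▒░▒▒░▓█▒█        
░▓█▒▒ ░▒▒ ▓▓▓▒▒▓░░░██▓▓▒ ▓▓ ░▓█▓▓█░        
 █░░▓▓▓▓▓▓█▓ █░▒░ ▓▓░▒██▓ ▓▒  ▓█▒ ▓        
▓ ▒░ ▓▒▒▓░░▓▓░█░ ▓▓█▒▒▒ █▒█ ▓░▒░█░░        
░▒░░░░██▒ ▒░░▓▒█▒▓░░▒░▒█░  ▒▒ █▓█ ░        
▒░▒▓▓▒▓▓ █ ▒ ░▓▓░ ░█▒ ▒▓ ▓▓▒▒  ▓░▓▓        
█▓ █░██░█░▓██████   ▒ ▓░ ▒▒▒█ ▓█           
▓▒█░   ░▓▒▒▓░░░▒░▓░ █ ▒█▒█▓░▓▓░░▒▓         
░██ ▓▓ ░█░░░▒█ ░░▓▒░░▒▒█▓ ▒▒▓▒▒  ██        
░▒ ░▓░ ▒░█▒█▓ █▓ ░ ▓▓█░██▒▒█▓█ ▒▓░░        
░█  ░▒█ ▒▓▒▓▓ ▓▓░▓█▒ █▓ ▒▒█▓█▒▒▓▓          
▒▒░█▓  ░  █░▒░▒  ▓▓▒█▒▒██▓▒░░▓██ ▒▓        
▓█▒▒░█▒▓▒ ▒░▒█▒░░▓ █▓█▓░░░▒ ░▒▒▒▓▓         
                                           
                                           


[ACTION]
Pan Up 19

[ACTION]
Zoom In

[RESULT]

░░  ▒▒▓▓▓▓░░░░██░░▓▓██░░██░░░░▓▓▓▓  ██░░  █
░░  ▒▒▓▓▓▓░░░░██░░▓▓██░░██░░░░▓▓▓▓  ██░░  █
██▒▒▒▒██▒▒  ░░██▒▒██        ██▒▒░░██░░  ██▒
██▒▒▒▒██▒▒  ░░██▒▒██        ██▒▒░░██░░  ██▒
▓▓░░░░▒▒██░░▒▒░░▒▒██▒▒░░  ▒▒██░░██░░▒▒▒▒▓▓░
▓▓░░░░▒▒██░░▒▒░░▒▒██▒▒░░  ▒▒██░░██░░▒▒▒▒▓▓░
  ░░██▓▓  ▒▒  ▒▒  ▒▒▒▒▓▓▒▒██▓▓▓▓  ▒▒▓▓░░██░
  ░░██▓▓  ▒▒  ▒▒  ▒▒▒▒▓▓▒▒██▓▓▓▓  ▒▒▓▓░░██░
▓▓░░░░▓▓██░░    ░░██▒▒  ▒▒▒▒  ▓▓░░██    ▓▓▓
▓▓░░░░▓▓██░░    ░░██▒▒  ▒▒▒▒  ▓▓░░██    ▓▓▓
░░▓▓██▒▒▒▒  ░░▒▒▒▒  ▓▓▓▓▓▓▒▒▒▒▓▓░░░░░░████▓
░░▓▓██▒▒▒▒  ░░▒▒▒▒  ▓▓▓▓▓▓▒▒▒▒▓▓░░░░░░████▓
  ██░░░░▓▓▓▓▓▓▓▓▓▓▓▓██▓▓  ██░░▒▒░░  ▓▓▓▓░░▒
  ██░░░░▓▓▓▓▓▓▓▓▓▓▓▓██▓▓  ██░░▒▒░░  ▓▓▓▓░░▒
▓▓  ▒▒░░  ▓▓▒▒▒▒▓▓░░░░▓▓▓▓░░██░░  ▓▓▓▓██▒▒▒
▓▓  ▒▒░░  ▓▓▒▒▒▒▓▓░░░░▓▓▓▓░░██░░  ▓▓▓▓██▒▒▒
░░▒▒░░░░░░░░████▒▒  ▒▒░░░░▓▓▒▒██▒▒▓▓░░░░▒▒░
░░▒▒░░░░░░░░████▒▒  ▒▒░░░░▓▓▒▒██▒▒▓▓░░░░▒▒░
▒▒░░▒▒▓▓▓▓▒▒▓▓▓▓  ██  ▒▒  ░░▓▓▓▓░░  ░░██▒▒ 


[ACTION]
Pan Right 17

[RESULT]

░▓▓██░░██░░░░▓▓▓▓  ██░░  ████  ▒▒▒▒██    ▒▒
░▓▓██░░██░░░░▓▓▓▓  ██░░  ████  ▒▒▒▒██    ▒▒
▒██        ██▒▒░░██░░  ██▒▒░░  ▒▒▓▓██▓▓██▓▓
▒██        ██▒▒░░██░░  ██▒▒░░  ▒▒▓▓██▓▓██▓▓
▒██▒▒░░  ▒▒██░░██░░▒▒▒▒▓▓░░  ▒▒██  ░░▓▓░░░░
▒██▒▒░░  ▒▒██░░██░░▒▒▒▒▓▓░░  ▒▒██  ░░▓▓░░░░
 ▒▒▒▒▓▓▒▒██▓▓▓▓  ▒▒▓▓░░██░░  ▓▓▓▓▒▒▓▓██  ░░
 ▒▒▒▒▓▓▒▒██▓▓▓▓  ▒▒▓▓░░██░░  ▓▓▓▓▒▒▓▓██  ░░
░██▒▒  ▒▒▒▒  ▓▓░░██    ▓▓▓▓░░██░░▓▓▒▒░░▒▒▒▒
░██▒▒  ▒▒▒▒  ▓▓░░██    ▓▓▓▓░░██░░▓▓▒▒░░▒▒▒▒
▒  ▓▓▓▓▓▓▒▒▒▒▓▓░░░░░░████▓▓▓▓▒▒  ▓▓▓▓  ░░▓▓
▒  ▓▓▓▓▓▓▒▒▒▒▓▓░░░░░░████▓▓▓▓▒▒  ▓▓▓▓  ░░▓▓
▓▓▓██▓▓  ██░░▒▒░░  ▓▓▓▓░░▒▒████▓▓  ▓▓▒▒    
▓▓▓██▓▓  ██░░▒▒░░  ▓▓▓▓░░▒▒████▓▓  ▓▓▒▒    
▓░░░░▓▓▓▓░░██░░  ▓▓▓▓██▒▒▒▒▒▒  ██▒▒██  ▓▓░░
▓░░░░▓▓▓▓░░██░░  ▓▓▓▓██▒▒▒▒▒▒  ██▒▒██  ▓▓░░
▒  ▒▒░░░░▓▓▒▒██▒▒▓▓░░░░▒▒░░▒▒██░░    ▒▒▒▒  
▒  ▒▒░░░░▓▓▒▒██▒▒▓▓░░░░▒▒░░▒▒██░░    ▒▒▒▒  
 ██  ▒▒  ░░▓▓▓▓░░  ░░██▒▒  ▒▒▓▓  ▓▓▓▓▒▒▒▒  


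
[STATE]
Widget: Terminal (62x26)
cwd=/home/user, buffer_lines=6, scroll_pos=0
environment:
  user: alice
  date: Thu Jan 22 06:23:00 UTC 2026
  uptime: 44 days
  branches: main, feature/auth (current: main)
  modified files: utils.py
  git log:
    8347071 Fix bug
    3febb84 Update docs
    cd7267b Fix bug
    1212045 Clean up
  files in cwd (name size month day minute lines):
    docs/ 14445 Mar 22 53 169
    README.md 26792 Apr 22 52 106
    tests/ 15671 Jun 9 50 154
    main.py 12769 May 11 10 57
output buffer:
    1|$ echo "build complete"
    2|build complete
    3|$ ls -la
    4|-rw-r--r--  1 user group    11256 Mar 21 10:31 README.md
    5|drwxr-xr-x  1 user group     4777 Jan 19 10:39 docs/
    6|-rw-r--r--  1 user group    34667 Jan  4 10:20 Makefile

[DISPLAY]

$ echo "build complete"                                       
build complete                                                
$ ls -la                                                      
-rw-r--r--  1 user group    11256 Mar 21 10:31 README.md      
drwxr-xr-x  1 user group     4777 Jan 19 10:39 docs/          
-rw-r--r--  1 user group    34667 Jan  4 10:20 Makefile       
$ █                                                           
                                                              
                                                              
                                                              
                                                              
                                                              
                                                              
                                                              
                                                              
                                                              
                                                              
                                                              
                                                              
                                                              
                                                              
                                                              
                                                              
                                                              
                                                              
                                                              


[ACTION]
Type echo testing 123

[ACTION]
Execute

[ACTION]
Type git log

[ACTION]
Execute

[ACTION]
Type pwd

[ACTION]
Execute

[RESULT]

$ echo "build complete"                                       
build complete                                                
$ ls -la                                                      
-rw-r--r--  1 user group    11256 Mar 21 10:31 README.md      
drwxr-xr-x  1 user group     4777 Jan 19 10:39 docs/          
-rw-r--r--  1 user group    34667 Jan  4 10:20 Makefile       
$ echo testing 123                                            
testing 123                                                   
$ git log                                                     
8347071 Fix bug                                               
3febb84 Update docs                                           
cd7267b Fix bug                                               
1212045 Clean up                                              
$ pwd                                                         
/home/user                                                    
$ █                                                           
                                                              
                                                              
                                                              
                                                              
                                                              
                                                              
                                                              
                                                              
                                                              
                                                              


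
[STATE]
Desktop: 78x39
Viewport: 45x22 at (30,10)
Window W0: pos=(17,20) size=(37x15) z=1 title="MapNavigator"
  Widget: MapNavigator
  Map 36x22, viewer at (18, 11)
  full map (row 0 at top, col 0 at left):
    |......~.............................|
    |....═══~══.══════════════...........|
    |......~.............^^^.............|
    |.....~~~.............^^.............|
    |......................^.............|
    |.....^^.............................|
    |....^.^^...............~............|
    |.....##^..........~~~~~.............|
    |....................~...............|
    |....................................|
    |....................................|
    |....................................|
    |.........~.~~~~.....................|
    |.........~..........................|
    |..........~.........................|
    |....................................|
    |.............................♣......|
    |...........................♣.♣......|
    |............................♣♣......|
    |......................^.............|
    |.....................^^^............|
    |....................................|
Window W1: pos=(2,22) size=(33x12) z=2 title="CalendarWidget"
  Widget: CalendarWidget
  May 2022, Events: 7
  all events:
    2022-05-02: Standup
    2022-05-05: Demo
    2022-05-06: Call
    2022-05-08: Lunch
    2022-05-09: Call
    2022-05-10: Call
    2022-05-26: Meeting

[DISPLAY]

                                             
                                             
                                             
                                             
                                             
                                             
                                             
                                             
                                             
                                             
━━━━━━━━━━━━━━━━━━━━━━━┓                     
r                      ┃                     
━━━━┓──────────────────┨                     
    ┃.....~............┃                     
────┨~~~~~.............┃                     
    ┃..~...............┃                     
    ┃..................┃                     
    ┃..................┃                     
    ┃@.................┃                     
    ┃..................┃                     
    ┃..................┃                     
    ┃..................┃                     


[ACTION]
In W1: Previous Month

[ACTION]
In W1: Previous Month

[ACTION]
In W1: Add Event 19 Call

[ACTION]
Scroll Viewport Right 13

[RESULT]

                                             
                                             
                                             
                                             
                                             
                                             
                                             
                                             
                                             
                                             
━━━━━━━━━━━━━━━━━━━━┓                        
                    ┃                        
━┓──────────────────┨                        
 ┃.....~............┃                        
─┨~~~~~.............┃                        
 ┃..~...............┃                        
 ┃..................┃                        
 ┃..................┃                        
 ┃@.................┃                        
 ┃..................┃                        
 ┃..................┃                        
 ┃..................┃                        


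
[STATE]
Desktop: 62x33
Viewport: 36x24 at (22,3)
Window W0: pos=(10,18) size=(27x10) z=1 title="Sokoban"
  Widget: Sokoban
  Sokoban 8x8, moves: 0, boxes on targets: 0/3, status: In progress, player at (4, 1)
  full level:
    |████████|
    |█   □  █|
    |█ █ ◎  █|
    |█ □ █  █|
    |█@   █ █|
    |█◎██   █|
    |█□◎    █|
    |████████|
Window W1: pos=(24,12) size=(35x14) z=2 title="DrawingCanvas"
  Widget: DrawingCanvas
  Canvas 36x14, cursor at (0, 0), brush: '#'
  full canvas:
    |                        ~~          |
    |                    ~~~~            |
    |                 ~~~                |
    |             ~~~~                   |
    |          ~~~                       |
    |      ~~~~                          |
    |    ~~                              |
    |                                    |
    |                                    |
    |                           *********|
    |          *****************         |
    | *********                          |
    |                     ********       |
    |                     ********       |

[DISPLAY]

                                    
                                    
                                    
                                    
                                    
                                    
                                    
                                    
                                    
  ┏━━━━━━━━━━━━━━━━━━━━━━━━━━━━━━━━━
  ┃ DrawingCanvas                   
  ┠─────────────────────────────────
  ┃+                       ~~       
  ┃                    ~~~~         
  ┃                 ~~~             
━━┃             ~~~~                
  ┃          ~~~                    
──┃      ~~~~                       
  ┃    ~~                           
  ┃                                 
  ┃                                 
  ┃                           ******
  ┗━━━━━━━━━━━━━━━━━━━━━━━━━━━━━━━━━
              ┃                     


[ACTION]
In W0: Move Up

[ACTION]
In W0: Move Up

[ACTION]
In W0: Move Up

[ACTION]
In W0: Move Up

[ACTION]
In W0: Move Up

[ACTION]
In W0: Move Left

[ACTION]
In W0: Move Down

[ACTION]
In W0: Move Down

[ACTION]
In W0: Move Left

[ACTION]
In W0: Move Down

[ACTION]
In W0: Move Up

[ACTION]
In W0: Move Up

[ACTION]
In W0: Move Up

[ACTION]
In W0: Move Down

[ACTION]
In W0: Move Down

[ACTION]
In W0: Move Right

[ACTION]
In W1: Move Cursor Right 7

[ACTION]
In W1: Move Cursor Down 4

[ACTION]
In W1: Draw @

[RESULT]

                                    
                                    
                                    
                                    
                                    
                                    
                                    
                                    
                                    
  ┏━━━━━━━━━━━━━━━━━━━━━━━━━━━━━━━━━
  ┃ DrawingCanvas                   
  ┠─────────────────────────────────
  ┃                        ~~       
  ┃                    ~~~~         
  ┃                 ~~~             
━━┃             ~~~~                
  ┃       @  ~~~                    
──┃      ~~~~                       
  ┃    ~~                           
  ┃                                 
  ┃                                 
  ┃                           ******
  ┗━━━━━━━━━━━━━━━━━━━━━━━━━━━━━━━━━
              ┃                     


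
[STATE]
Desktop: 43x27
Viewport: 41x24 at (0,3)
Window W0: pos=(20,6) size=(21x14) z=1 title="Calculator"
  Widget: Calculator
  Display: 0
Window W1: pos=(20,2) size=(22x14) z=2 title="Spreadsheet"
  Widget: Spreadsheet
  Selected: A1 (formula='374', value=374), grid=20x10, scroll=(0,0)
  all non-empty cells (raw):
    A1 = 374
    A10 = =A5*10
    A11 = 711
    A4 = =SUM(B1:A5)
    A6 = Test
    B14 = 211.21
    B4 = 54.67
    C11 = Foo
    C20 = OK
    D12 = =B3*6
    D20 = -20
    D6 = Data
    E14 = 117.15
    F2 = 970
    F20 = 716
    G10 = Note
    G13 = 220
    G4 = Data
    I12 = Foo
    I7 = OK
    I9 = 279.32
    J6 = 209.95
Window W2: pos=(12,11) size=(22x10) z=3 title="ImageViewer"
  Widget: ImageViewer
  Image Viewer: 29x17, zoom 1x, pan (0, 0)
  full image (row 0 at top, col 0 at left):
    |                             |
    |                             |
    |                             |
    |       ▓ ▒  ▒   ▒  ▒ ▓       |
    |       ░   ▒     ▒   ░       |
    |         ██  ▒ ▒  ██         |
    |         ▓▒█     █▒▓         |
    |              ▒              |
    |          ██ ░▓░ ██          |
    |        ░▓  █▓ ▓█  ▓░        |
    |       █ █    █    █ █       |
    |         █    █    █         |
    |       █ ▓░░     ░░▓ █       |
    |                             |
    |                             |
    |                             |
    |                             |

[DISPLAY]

                    ┃ Spreadsheet        
                    ┠────────────────────
                    ┃A1: 374             
                    ┃       A       B    
                    ┃--------------------
                    ┃  1    [374]       0
                    ┃  2        0       0
                    ┃  3        0       0
            ┏━━━━━━━━━━━━━━━━━━━━┓  54.67
            ┃ ImageViewer        ┃      0
            ┠────────────────────┨      0
            ┃                    ┃      0
            ┃                    ┃━━━━━━━
            ┃                    ┃───┤  ┃
            ┃       ▓ ▒  ▒   ▒  ▒┃ + │  ┃
            ┃       ░   ▒     ▒  ┃───┘  ┃
            ┃         ██  ▒ ▒  ██┃━━━━━━┛
            ┗━━━━━━━━━━━━━━━━━━━━┛       
                                         
                                         
                                         
                                         
                                         
                                         


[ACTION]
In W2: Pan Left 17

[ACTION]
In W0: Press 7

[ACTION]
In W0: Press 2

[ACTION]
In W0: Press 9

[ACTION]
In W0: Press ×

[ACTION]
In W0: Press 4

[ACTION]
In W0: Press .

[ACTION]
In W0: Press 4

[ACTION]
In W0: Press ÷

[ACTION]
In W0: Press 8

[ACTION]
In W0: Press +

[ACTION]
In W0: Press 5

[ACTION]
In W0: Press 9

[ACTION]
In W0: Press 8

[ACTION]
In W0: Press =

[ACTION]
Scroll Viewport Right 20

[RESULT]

                  ┃ Spreadsheet        ┃ 
                  ┠────────────────────┨ 
                  ┃A1: 374             ┃ 
                  ┃       A       B    ┃ 
                  ┃--------------------┃ 
                  ┃  1    [374]       0┃ 
                  ┃  2        0       0┃ 
                  ┃  3        0       0┃ 
          ┏━━━━━━━━━━━━━━━━━━━━┓  54.67┃ 
          ┃ ImageViewer        ┃      0┃ 
          ┠────────────────────┨      0┃ 
          ┃                    ┃      0┃ 
          ┃                    ┃━━━━━━━┛ 
          ┃                    ┃───┤  ┃  
          ┃       ▓ ▒  ▒   ▒  ▒┃ + │  ┃  
          ┃       ░   ▒     ▒  ┃───┘  ┃  
          ┃         ██  ▒ ▒  ██┃━━━━━━┛  
          ┗━━━━━━━━━━━━━━━━━━━━┛         
                                         
                                         
                                         
                                         
                                         
                                         


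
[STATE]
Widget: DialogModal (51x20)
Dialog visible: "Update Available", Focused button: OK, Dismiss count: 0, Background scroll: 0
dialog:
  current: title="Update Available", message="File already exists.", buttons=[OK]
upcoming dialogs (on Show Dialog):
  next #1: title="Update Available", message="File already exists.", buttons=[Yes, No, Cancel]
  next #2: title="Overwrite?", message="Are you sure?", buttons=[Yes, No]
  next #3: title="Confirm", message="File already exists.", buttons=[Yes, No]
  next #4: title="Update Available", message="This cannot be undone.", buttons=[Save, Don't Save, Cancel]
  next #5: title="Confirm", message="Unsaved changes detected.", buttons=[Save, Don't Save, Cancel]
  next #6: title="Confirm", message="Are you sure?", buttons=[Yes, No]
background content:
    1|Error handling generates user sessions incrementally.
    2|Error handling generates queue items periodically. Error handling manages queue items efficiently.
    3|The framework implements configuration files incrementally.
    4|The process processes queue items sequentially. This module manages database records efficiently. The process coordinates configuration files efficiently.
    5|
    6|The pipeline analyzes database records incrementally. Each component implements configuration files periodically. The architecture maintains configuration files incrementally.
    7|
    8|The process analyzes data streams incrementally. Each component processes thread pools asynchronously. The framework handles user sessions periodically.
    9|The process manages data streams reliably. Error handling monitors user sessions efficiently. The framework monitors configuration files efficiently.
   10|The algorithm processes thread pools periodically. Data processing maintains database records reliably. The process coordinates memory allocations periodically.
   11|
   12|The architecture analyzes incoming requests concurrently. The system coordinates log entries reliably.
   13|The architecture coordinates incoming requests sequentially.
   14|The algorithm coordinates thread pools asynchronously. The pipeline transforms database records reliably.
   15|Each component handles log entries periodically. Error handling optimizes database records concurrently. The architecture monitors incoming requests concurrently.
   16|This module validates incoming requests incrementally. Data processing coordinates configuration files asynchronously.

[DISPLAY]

Error handling generates user sessions incrementall
Error handling generates queue items periodically. 
The framework implements configuration files increm
The process processes queue items sequentially. Thi
                                                   
The pipeline analyzes database records incrementall
                                                   
The process a┌──────────────────────┐rementally. Ea
The process m│   Update Available   │ably. Error ha
The algorithm│ File already exists. │periodically. 
             │         [OK]         │              
The architect└──────────────────────┘quests concurr
The architecture coordinates incoming requests sequ
The algorithm coordinates thread pools asynchronous
Each component handles log entries periodically. Er
This module validates incoming requests incremental
                                                   
                                                   
                                                   
                                                   


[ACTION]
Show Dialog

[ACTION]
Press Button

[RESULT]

Error handling generates user sessions incrementall
Error handling generates queue items periodically. 
The framework implements configuration files increm
The process processes queue items sequentially. Thi
                                                   
The pipeline analyzes database records incrementall
                                                   
The process analyzes data streams incrementally. Ea
The process manages data streams reliably. Error ha
The algorithm processes thread pools periodically. 
                                                   
The architecture analyzes incoming requests concurr
The architecture coordinates incoming requests sequ
The algorithm coordinates thread pools asynchronous
Each component handles log entries periodically. Er
This module validates incoming requests incremental
                                                   
                                                   
                                                   
                                                   


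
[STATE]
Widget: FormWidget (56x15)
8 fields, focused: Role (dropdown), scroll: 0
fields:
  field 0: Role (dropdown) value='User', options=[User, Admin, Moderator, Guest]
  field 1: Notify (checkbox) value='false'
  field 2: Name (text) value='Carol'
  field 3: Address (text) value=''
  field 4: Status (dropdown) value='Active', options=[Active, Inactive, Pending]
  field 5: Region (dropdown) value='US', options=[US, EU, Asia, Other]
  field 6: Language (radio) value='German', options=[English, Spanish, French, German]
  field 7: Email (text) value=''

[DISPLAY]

> Role:       [User                                   ▼]
  Notify:     [ ]                                       
  Name:       [Carol                                   ]
  Address:    [                                        ]
  Status:     [Active                                 ▼]
  Region:     [US                                     ▼]
  Language:   ( ) English  ( ) Spanish  ( ) French  (●) 
  Email:      [                                        ]
                                                        
                                                        
                                                        
                                                        
                                                        
                                                        
                                                        


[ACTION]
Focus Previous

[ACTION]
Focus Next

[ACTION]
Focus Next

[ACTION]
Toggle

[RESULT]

  Role:       [User                                   ▼]
> Notify:     [x]                                       
  Name:       [Carol                                   ]
  Address:    [                                        ]
  Status:     [Active                                 ▼]
  Region:     [US                                     ▼]
  Language:   ( ) English  ( ) Spanish  ( ) French  (●) 
  Email:      [                                        ]
                                                        
                                                        
                                                        
                                                        
                                                        
                                                        
                                                        


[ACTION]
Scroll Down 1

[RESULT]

> Notify:     [x]                                       
  Name:       [Carol                                   ]
  Address:    [                                        ]
  Status:     [Active                                 ▼]
  Region:     [US                                     ▼]
  Language:   ( ) English  ( ) Spanish  ( ) French  (●) 
  Email:      [                                        ]
                                                        
                                                        
                                                        
                                                        
                                                        
                                                        
                                                        
                                                        
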